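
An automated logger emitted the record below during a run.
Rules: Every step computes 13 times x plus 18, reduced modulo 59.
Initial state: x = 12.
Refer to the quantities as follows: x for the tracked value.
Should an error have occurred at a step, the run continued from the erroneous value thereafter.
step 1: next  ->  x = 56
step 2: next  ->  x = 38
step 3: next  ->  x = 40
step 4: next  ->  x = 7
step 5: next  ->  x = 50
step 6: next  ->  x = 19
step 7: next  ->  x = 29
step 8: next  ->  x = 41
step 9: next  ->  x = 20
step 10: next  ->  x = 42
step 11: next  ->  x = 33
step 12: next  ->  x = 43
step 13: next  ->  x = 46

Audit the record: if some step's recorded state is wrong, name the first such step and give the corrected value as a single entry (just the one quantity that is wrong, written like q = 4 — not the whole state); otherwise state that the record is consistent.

step 12, x = 34

Step 1: x = (13*12 + 18) mod 59 = 56 — no discrepancy.
Step 2: x = (13*56 + 18) mod 59 = 38 — no discrepancy.
Step 3: x = (13*38 + 18) mod 59 = 40 — exactly as logged.
Step 4: x = (13*40 + 18) mod 59 = 7 — confirmed correct.
Step 5: x = (13*7 + 18) mod 59 = 50 — agrees with the record.
Step 6: x = (13*50 + 18) mod 59 = 19 — consistent with the record.
Step 7: x = (13*19 + 18) mod 59 = 29 — checks out.
Step 8: x = (13*29 + 18) mod 59 = 41 — in agreement.
Step 9: x = (13*41 + 18) mod 59 = 20 — no discrepancy.
Step 10: x = (13*20 + 18) mod 59 = 42 — exactly as logged.
Step 11: x = (13*42 + 18) mod 59 = 33 — checks out.
Step 12: x = (13*33 + 18) mod 59 = 34 — this is not what the record shows.
Step 12 is the first one off; corrected, x = 34.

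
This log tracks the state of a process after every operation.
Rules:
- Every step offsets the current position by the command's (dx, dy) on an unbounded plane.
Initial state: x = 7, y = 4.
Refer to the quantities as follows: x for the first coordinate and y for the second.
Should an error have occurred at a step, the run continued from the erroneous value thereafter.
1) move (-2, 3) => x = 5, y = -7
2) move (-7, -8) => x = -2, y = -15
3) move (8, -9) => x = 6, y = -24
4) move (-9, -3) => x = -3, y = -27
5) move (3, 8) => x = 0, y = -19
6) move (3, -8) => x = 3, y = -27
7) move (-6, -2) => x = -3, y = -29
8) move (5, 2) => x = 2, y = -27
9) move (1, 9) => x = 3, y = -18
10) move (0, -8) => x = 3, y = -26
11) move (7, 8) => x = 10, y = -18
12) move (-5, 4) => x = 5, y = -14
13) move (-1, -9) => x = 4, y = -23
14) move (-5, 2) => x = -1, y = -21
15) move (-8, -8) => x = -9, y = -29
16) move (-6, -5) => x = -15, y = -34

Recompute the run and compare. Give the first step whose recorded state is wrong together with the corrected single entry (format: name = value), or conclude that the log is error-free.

step 1: x = 7 + (-2) = 5, y = 4 + (3) = 7 -> a discrepancy with the log
So the first discrepancy is step 1, where the right value is y = 7.

step 1, y = 7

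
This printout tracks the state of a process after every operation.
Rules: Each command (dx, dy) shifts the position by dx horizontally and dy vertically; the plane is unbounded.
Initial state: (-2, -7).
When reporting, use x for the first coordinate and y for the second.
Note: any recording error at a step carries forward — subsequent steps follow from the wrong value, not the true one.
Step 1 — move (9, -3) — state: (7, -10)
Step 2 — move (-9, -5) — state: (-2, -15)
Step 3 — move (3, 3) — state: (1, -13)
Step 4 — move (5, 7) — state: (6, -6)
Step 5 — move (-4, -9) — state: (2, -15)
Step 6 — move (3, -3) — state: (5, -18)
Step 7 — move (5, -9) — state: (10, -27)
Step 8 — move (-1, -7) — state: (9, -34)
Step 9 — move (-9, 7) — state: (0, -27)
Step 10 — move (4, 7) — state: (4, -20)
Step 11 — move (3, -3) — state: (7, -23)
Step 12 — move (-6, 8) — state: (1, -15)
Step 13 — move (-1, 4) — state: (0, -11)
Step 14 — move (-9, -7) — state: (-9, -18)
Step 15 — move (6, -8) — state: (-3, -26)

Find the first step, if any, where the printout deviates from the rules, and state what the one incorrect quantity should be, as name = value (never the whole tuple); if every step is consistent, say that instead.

step 3, y = -12

Step 1: x = -2 + (9) = 7, y = -7 + (-3) = -10 — no discrepancy.
Step 2: x = 7 + (-9) = -2, y = -10 + (-5) = -15 — matches.
Step 3: x = -2 + (3) = 1, y = -15 + (3) = -12 — the printout has a different value.
Step 3 is the first one off; corrected, y = -12.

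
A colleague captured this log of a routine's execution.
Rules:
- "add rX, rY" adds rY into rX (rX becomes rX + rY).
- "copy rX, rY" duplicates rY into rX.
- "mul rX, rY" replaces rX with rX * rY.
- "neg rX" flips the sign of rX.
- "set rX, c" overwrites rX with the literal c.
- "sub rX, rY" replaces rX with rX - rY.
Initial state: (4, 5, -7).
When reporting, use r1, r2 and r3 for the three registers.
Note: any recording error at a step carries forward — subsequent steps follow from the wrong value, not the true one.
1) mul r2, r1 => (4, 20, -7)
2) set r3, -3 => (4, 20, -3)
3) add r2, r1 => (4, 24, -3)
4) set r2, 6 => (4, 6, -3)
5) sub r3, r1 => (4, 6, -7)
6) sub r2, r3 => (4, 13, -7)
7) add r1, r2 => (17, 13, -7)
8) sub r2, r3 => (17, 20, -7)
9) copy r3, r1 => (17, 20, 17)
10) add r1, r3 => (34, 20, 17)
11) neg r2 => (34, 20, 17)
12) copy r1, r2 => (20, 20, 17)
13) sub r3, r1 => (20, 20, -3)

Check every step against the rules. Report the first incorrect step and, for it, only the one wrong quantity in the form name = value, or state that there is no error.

step 11, r2 = -20

Recomputing the run from the initial state:
step 1: r1 = 4, r2 = 20, r3 = -7
step 2: r1 = 4, r2 = 20, r3 = -3
step 3: r1 = 4, r2 = 24, r3 = -3
step 4: r1 = 4, r2 = 6, r3 = -3
step 5: r1 = 4, r2 = 6, r3 = -7
step 6: r1 = 4, r2 = 13, r3 = -7
step 7: r1 = 17, r2 = 13, r3 = -7
step 8: r1 = 17, r2 = 20, r3 = -7
step 9: r1 = 17, r2 = 20, r3 = 17
step 10: r1 = 34, r2 = 20, r3 = 17
step 11: r1 = 34, r2 = -20, r3 = 17
step 12: r1 = -20, r2 = -20, r3 = 17
step 13: r1 = -20, r2 = -20, r3 = 37
The first disagreement with the log is at step 11, where the value should be r2 = -20.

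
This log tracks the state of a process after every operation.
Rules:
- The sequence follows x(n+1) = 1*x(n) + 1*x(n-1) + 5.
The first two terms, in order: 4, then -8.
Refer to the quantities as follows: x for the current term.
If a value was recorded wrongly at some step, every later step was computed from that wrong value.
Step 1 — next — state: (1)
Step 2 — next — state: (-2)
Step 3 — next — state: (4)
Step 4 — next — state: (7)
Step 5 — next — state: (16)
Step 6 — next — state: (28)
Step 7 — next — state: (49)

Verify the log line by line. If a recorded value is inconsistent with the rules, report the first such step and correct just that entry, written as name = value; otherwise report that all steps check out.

no error

Recomputing the run from the initial state:
step 1: x = 1
step 2: x = -2
step 3: x = 4
step 4: x = 7
step 5: x = 16
step 6: x = 28
step 7: x = 49
This matches the log at every step.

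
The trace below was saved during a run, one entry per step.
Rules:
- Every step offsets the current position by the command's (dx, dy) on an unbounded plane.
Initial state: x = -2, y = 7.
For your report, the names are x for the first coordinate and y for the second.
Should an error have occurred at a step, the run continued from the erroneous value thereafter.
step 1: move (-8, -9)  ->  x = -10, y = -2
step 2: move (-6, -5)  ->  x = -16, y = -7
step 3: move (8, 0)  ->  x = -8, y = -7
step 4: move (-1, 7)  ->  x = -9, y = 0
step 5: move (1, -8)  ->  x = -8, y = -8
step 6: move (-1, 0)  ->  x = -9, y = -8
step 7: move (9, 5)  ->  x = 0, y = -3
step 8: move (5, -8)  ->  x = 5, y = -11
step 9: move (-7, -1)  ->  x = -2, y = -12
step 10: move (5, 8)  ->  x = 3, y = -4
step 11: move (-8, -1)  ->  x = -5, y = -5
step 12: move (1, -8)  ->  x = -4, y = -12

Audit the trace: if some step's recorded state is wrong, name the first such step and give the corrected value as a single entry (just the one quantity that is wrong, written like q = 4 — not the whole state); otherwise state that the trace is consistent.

step 12, y = -13

Step 1: x = -2 + (-8) = -10, y = 7 + (-9) = -2 — exactly as logged.
Step 2: x = -10 + (-6) = -16, y = -2 + (-5) = -7 — exactly as logged.
Step 3: x = -16 + (8) = -8, y = -7 + (0) = -7 — consistent with the trace.
Step 4: x = -8 + (-1) = -9, y = -7 + (7) = 0 — same as recorded.
Step 5: x = -9 + (1) = -8, y = 0 + (-8) = -8 — no discrepancy.
Step 6: x = -8 + (-1) = -9, y = -8 + (0) = -8 — matches.
Step 7: x = -9 + (9) = 0, y = -8 + (5) = -3 — same as recorded.
Step 8: x = 0 + (5) = 5, y = -3 + (-8) = -11 — checks out.
Step 9: x = 5 + (-7) = -2, y = -11 + (-1) = -12 — no discrepancy.
Step 10: x = -2 + (5) = 3, y = -12 + (8) = -4 — no discrepancy.
Step 11: x = 3 + (-8) = -5, y = -4 + (-1) = -5 — checks out.
Step 12: x = -5 + (1) = -4, y = -5 + (-8) = -13 — first mismatch against the trace.
Conclusion: step 12 carries the first error; the entry should be y = -13.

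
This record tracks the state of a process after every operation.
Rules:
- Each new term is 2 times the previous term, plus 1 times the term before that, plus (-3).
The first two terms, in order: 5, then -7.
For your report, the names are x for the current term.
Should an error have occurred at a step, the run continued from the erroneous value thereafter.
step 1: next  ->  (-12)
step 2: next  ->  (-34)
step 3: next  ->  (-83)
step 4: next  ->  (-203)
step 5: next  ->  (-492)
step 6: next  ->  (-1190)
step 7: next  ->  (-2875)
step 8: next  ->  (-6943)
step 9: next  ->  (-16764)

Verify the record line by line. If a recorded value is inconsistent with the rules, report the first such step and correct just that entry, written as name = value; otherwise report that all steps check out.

Recomputing the run from the initial state:
step 1: x = -12
step 2: x = -34
step 3: x = -83
step 4: x = -203
step 5: x = -492
step 6: x = -1190
step 7: x = -2875
step 8: x = -6943
step 9: x = -16764
This matches the record at every step.

no error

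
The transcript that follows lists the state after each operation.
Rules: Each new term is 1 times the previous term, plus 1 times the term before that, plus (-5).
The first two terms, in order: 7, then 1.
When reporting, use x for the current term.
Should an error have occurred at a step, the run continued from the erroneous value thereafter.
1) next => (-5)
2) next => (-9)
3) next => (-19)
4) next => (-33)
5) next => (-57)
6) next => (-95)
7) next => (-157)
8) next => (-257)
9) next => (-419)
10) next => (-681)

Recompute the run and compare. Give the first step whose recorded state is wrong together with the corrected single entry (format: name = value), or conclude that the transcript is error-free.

step 1, x = 3

Step 1: x = 1*(1) + (1)*(7) + (-5) = 3 — not what was recorded.
So the first discrepancy is step 1, where the right value is x = 3.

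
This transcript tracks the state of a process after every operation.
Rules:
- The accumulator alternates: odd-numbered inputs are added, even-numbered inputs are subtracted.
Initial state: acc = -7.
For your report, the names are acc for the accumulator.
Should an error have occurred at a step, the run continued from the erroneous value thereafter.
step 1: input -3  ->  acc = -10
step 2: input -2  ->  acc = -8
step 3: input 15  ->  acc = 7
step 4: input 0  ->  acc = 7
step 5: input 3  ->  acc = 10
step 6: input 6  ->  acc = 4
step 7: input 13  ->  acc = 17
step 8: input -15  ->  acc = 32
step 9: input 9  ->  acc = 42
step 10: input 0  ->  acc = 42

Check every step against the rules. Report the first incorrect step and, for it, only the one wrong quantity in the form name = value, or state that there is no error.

step 9, acc = 41

Recomputing the run from the initial state:
step 1: acc = -10
step 2: acc = -8
step 3: acc = 7
step 4: acc = 7
step 5: acc = 10
step 6: acc = 4
step 7: acc = 17
step 8: acc = 32
step 9: acc = 41
step 10: acc = 41
The first disagreement with the transcript is at step 9, where the value should be acc = 41.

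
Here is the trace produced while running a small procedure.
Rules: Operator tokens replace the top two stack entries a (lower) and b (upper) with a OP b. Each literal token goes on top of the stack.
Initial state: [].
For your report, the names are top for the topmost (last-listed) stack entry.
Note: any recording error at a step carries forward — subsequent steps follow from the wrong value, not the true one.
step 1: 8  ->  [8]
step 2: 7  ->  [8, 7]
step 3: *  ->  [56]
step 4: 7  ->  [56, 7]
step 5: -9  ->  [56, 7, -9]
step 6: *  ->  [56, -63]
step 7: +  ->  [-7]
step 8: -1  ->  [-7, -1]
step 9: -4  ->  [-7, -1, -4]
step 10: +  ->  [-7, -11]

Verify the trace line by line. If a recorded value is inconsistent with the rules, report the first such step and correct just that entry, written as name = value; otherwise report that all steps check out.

Recomputing the run from the initial state:
step 1: [8]
step 2: [8, 7]
step 3: [56]
step 4: [56, 7]
step 5: [56, 7, -9]
step 6: [56, -63]
step 7: [-7]
step 8: [-7, -1]
step 9: [-7, -1, -4]
step 10: [-7, -5]
The first disagreement with the trace is at step 10, where the value should be top = -5.

step 10, top = -5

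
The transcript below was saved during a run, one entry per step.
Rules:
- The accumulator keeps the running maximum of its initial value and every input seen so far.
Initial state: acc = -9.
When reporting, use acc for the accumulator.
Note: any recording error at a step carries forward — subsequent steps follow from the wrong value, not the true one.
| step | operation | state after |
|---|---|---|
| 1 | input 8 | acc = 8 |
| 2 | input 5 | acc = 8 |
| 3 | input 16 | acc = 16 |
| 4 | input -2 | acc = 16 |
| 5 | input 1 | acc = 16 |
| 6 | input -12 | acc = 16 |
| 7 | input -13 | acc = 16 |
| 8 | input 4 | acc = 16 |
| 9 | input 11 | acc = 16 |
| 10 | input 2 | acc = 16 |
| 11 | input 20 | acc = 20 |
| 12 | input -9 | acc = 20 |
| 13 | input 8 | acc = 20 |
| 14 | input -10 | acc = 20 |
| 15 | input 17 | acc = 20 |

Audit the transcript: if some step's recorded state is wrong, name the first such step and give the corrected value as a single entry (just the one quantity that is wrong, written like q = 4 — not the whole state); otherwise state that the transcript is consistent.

no error

Step 1: acc = max(-9, 8) = 8 — consistent with the transcript.
Step 2: acc = max(8, 5) = 8 — confirmed correct.
Step 3: acc = max(8, 16) = 16 — no discrepancy.
Step 4: acc = max(16, -2) = 16 — matches.
Step 5: acc = max(16, 1) = 16 — confirmed correct.
Step 6: acc = max(16, -12) = 16 — confirmed correct.
Step 7: acc = max(16, -13) = 16 — confirmed correct.
Step 8: acc = max(16, 4) = 16 — agrees with the transcript.
Step 9: acc = max(16, 11) = 16 — no discrepancy.
Step 10: acc = max(16, 2) = 16 — matches.
Step 11: acc = max(16, 20) = 20 — consistent with the transcript.
Step 12: acc = max(20, -9) = 20 — same as recorded.
Step 13: acc = max(20, 8) = 20 — checks out.
Step 14: acc = max(20, -10) = 20 — matches.
Step 15: acc = max(20, 17) = 20 — consistent with the transcript.
All entries verified; no error found.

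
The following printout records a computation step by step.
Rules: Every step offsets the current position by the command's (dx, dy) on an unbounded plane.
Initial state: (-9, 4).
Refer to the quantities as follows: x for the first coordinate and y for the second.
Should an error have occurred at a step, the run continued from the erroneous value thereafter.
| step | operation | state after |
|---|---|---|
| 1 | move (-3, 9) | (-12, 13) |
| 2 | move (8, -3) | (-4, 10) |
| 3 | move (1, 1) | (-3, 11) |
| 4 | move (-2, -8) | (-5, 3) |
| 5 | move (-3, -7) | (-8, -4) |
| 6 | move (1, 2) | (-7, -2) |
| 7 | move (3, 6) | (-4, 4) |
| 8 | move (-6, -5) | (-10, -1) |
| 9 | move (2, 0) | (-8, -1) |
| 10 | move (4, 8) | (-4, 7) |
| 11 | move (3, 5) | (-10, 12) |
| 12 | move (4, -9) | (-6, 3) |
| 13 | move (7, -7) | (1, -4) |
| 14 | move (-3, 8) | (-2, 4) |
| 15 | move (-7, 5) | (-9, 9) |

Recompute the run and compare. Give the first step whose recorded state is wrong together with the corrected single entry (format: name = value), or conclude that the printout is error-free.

step 11, x = -1

Recomputing the run from the initial state:
step 1: x = -12, y = 13
step 2: x = -4, y = 10
step 3: x = -3, y = 11
step 4: x = -5, y = 3
step 5: x = -8, y = -4
step 6: x = -7, y = -2
step 7: x = -4, y = 4
step 8: x = -10, y = -1
step 9: x = -8, y = -1
step 10: x = -4, y = 7
step 11: x = -1, y = 12
step 12: x = 3, y = 3
step 13: x = 10, y = -4
step 14: x = 7, y = 4
step 15: x = 0, y = 9
The first disagreement with the printout is at step 11, where the value should be x = -1.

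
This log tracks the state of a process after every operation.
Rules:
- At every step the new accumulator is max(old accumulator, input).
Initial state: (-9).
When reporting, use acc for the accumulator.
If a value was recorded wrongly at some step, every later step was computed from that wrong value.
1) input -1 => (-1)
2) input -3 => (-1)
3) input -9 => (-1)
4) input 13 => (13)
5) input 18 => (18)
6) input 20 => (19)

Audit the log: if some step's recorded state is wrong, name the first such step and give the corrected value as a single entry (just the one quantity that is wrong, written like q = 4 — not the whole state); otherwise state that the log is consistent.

step 6, acc = 20

step 1: acc = max(-9, -1) = -1 -> same as recorded
step 2: acc = max(-1, -3) = -1 -> exactly as logged
step 3: acc = max(-1, -9) = -1 -> checks out
step 4: acc = max(-1, 13) = 13 -> in agreement
step 5: acc = max(13, 18) = 18 -> same as recorded
step 6: acc = max(18, 20) = 20 -> the log disagrees here
The earliest wrong entry is at step 6: it should read acc = 20.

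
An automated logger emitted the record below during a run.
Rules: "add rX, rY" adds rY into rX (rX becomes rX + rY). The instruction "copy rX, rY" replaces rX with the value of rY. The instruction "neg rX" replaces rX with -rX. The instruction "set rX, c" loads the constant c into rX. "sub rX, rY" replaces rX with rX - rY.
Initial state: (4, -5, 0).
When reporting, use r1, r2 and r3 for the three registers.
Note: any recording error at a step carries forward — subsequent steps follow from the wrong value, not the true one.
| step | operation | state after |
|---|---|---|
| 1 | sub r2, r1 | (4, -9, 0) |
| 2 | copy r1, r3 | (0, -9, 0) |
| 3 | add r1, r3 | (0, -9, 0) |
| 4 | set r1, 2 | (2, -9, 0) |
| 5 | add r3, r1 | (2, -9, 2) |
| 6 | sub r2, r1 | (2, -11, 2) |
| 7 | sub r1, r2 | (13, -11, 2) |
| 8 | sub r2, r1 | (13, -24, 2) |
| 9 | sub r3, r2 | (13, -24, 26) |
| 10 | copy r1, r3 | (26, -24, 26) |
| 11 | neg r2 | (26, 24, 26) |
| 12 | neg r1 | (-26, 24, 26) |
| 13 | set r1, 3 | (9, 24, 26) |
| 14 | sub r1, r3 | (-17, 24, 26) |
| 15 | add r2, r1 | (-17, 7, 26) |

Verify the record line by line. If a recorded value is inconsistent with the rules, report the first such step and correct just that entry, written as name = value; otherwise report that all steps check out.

Step 1: r2 = -5 - 4 = -9 — checks out.
Step 2: r1 = 0 — verified.
Step 3: r1 = 0 + 0 = 0 — confirmed correct.
Step 4: r1 = 2 — verified.
Step 5: r3 = 0 + 2 = 2 — in agreement.
Step 6: r2 = -9 - 2 = -11 — in agreement.
Step 7: r1 = 2 - -11 = 13 — no discrepancy.
Step 8: r2 = -11 - 13 = -24 — agrees with the record.
Step 9: r3 = 2 - -24 = 26 — same as recorded.
Step 10: r1 = 26 — verified.
Step 11: r2 = -(-24) = 24 — verified.
Step 12: r1 = -(26) = -26 — checks out.
Step 13: r1 = 3 — the entry is off here.
The earliest wrong entry is at step 13: it should read r1 = 3.

step 13, r1 = 3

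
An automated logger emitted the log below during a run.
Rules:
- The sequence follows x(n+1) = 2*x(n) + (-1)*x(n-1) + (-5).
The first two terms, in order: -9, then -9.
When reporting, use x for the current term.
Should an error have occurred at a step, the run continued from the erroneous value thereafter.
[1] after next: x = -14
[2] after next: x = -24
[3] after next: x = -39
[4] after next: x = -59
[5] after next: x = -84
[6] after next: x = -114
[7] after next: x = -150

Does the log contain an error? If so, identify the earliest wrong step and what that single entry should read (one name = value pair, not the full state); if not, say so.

step 7, x = -149

Recomputing the run from the initial state:
step 1: x = -14
step 2: x = -24
step 3: x = -39
step 4: x = -59
step 5: x = -84
step 6: x = -114
step 7: x = -149
The first disagreement with the log is at step 7, where the value should be x = -149.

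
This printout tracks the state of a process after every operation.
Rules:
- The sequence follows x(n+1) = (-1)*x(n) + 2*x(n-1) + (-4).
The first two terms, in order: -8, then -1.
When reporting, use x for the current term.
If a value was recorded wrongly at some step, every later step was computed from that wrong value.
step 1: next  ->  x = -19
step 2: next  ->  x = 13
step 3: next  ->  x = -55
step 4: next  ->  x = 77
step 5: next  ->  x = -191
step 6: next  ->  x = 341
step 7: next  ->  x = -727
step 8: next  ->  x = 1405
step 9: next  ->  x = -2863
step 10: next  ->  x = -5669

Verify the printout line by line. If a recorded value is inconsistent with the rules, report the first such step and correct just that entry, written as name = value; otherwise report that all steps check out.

step 10, x = 5669

Recomputing the run from the initial state:
step 1: x = -19
step 2: x = 13
step 3: x = -55
step 4: x = 77
step 5: x = -191
step 6: x = 341
step 7: x = -727
step 8: x = 1405
step 9: x = -2863
step 10: x = 5669
The first disagreement with the printout is at step 10, where the value should be x = 5669.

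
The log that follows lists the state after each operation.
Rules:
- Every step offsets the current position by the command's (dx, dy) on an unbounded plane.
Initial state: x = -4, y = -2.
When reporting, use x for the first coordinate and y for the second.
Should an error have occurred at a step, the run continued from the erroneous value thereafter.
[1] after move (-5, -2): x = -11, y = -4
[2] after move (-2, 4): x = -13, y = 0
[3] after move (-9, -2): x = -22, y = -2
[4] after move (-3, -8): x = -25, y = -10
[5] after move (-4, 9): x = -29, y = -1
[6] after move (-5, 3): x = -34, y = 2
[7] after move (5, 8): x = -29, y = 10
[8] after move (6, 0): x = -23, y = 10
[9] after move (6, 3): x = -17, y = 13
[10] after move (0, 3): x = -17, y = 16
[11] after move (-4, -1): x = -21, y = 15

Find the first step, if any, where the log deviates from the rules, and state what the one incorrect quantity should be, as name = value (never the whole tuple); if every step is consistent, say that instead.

step 1, x = -9

1. x = -4 + (-5) = -9, y = -2 + (-2) = -4 (first mismatch against the log)
First incorrect step: 1; the correct value is x = -9.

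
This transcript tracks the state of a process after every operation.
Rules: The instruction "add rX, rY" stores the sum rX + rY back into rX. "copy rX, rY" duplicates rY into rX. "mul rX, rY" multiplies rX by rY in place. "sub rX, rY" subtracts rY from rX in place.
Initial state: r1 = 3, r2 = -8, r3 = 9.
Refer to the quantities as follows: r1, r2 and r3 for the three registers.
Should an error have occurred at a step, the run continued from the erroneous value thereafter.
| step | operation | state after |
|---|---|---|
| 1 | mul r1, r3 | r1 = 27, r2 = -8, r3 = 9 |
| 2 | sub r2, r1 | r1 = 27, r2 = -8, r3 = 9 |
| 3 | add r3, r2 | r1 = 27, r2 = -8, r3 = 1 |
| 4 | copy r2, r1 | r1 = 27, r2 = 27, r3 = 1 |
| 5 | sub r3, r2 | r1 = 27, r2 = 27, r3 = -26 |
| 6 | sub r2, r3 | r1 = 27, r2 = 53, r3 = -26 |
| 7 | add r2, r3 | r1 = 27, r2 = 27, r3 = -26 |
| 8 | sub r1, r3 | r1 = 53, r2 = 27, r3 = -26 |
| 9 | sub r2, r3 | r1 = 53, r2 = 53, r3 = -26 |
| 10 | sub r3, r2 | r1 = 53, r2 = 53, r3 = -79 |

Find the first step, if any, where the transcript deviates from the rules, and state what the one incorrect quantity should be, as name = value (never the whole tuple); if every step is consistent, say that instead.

step 2, r2 = -35

step 1: r1 = 3 * 9 = 27 -> verified
step 2: r2 = -8 - 27 = -35 -> the recorded entry deviates here
Conclusion: step 2 carries the first error; the entry should be r2 = -35.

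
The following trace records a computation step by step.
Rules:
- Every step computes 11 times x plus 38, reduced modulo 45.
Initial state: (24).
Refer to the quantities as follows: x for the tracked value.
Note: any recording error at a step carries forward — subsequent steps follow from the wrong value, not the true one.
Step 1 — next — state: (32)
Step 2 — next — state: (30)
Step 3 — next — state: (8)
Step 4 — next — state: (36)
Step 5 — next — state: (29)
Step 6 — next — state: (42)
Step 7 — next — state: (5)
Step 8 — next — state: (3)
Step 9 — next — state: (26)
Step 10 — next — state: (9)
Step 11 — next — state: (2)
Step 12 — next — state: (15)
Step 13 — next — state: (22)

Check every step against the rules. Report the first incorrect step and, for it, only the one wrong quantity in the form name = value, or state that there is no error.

step 13, x = 23

Recomputing the run from the initial state:
step 1: x = 32
step 2: x = 30
step 3: x = 8
step 4: x = 36
step 5: x = 29
step 6: x = 42
step 7: x = 5
step 8: x = 3
step 9: x = 26
step 10: x = 9
step 11: x = 2
step 12: x = 15
step 13: x = 23
The first disagreement with the trace is at step 13, where the value should be x = 23.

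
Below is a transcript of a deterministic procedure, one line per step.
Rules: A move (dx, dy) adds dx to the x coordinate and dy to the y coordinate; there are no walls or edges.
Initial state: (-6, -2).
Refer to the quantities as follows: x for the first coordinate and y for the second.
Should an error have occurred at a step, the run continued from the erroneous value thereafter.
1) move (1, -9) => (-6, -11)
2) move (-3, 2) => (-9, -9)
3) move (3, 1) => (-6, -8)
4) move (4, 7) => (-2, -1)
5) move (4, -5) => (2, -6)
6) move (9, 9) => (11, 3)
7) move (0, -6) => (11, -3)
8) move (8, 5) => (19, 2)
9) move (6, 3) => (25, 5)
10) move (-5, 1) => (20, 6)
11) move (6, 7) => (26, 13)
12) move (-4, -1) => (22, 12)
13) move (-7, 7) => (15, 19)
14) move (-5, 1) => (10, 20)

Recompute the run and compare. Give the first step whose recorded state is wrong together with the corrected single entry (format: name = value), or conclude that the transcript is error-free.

step 1, x = -5

Step 1: x = -6 + (1) = -5, y = -2 + (-9) = -11 — the entry is off here.
The audit stops at step 1: the recorded entry is wrong and should be x = -5.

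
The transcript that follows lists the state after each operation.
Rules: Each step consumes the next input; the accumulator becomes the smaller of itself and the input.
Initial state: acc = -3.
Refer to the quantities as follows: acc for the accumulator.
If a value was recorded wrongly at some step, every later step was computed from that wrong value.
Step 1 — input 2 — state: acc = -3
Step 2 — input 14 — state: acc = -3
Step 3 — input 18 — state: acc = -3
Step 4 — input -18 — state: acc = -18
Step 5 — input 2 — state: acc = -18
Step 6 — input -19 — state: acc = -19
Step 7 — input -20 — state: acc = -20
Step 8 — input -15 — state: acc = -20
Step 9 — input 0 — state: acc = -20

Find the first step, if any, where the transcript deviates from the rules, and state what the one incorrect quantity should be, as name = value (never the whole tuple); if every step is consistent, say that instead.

no error

1. acc = min(-3, 2) = -3 (agrees with the transcript)
2. acc = min(-3, 14) = -3 (in agreement)
3. acc = min(-3, 18) = -3 (no discrepancy)
4. acc = min(-3, -18) = -18 (consistent with the transcript)
5. acc = min(-18, 2) = -18 (same as recorded)
6. acc = min(-18, -19) = -19 (same as recorded)
7. acc = min(-19, -20) = -20 (verified)
8. acc = min(-20, -15) = -20 (exactly as logged)
9. acc = min(-20, 0) = -20 (no discrepancy)
Nothing is out of place; the run is error-free.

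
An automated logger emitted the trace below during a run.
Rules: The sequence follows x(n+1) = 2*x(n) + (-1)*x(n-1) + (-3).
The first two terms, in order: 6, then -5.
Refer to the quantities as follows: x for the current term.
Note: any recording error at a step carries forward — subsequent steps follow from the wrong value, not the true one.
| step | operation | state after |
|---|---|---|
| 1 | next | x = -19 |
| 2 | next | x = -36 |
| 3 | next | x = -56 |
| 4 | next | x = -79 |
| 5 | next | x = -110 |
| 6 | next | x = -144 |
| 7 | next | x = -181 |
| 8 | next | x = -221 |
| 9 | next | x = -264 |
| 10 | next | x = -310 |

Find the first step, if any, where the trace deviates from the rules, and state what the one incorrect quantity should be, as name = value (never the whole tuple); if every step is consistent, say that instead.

Recomputing the run from the initial state:
step 1: x = -19
step 2: x = -36
step 3: x = -56
step 4: x = -79
step 5: x = -105
step 6: x = -134
step 7: x = -166
step 8: x = -201
step 9: x = -239
step 10: x = -280
The first disagreement with the trace is at step 5, where the value should be x = -105.

step 5, x = -105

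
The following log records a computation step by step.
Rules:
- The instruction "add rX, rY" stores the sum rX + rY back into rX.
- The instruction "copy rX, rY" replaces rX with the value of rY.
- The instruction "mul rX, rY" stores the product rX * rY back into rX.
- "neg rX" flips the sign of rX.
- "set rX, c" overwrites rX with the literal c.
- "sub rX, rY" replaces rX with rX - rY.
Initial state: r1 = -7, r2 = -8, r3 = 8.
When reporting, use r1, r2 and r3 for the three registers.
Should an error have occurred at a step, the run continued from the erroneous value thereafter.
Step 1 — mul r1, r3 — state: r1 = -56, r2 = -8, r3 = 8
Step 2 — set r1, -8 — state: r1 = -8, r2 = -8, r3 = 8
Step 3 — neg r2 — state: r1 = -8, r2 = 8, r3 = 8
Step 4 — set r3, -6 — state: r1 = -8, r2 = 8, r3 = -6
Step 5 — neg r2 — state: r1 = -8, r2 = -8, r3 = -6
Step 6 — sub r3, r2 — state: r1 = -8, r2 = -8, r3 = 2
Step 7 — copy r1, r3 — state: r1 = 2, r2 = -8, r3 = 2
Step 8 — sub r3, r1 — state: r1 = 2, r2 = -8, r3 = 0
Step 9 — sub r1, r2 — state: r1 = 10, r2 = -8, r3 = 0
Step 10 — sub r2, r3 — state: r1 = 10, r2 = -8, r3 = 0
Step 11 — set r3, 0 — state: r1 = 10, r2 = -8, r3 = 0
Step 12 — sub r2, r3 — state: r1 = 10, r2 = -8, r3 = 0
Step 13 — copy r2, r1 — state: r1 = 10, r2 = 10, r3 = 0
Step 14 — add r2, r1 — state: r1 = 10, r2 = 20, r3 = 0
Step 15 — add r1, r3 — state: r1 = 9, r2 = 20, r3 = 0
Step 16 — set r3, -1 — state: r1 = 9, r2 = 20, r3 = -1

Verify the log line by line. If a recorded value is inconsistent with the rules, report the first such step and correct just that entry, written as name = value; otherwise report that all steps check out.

1. r1 = -7 * 8 = -56 (no discrepancy)
2. r1 = -8 (checks out)
3. r2 = -(-8) = 8 (verified)
4. r3 = -6 (no discrepancy)
5. r2 = -(8) = -8 (confirmed correct)
6. r3 = -6 - -8 = 2 (no discrepancy)
7. r1 = 2 (consistent with the log)
8. r3 = 2 - 2 = 0 (same as recorded)
9. r1 = 2 - -8 = 10 (agrees with the log)
10. r2 = -8 - 0 = -8 (confirmed correct)
11. r3 = 0 (agrees with the log)
12. r2 = -8 - 0 = -8 (checks out)
13. r2 = 10 (confirmed correct)
14. r2 = 10 + 10 = 20 (in agreement)
15. r1 = 10 + 0 = 10 (a discrepancy with the log)
So the first discrepancy is step 15, where the right value is r1 = 10.

step 15, r1 = 10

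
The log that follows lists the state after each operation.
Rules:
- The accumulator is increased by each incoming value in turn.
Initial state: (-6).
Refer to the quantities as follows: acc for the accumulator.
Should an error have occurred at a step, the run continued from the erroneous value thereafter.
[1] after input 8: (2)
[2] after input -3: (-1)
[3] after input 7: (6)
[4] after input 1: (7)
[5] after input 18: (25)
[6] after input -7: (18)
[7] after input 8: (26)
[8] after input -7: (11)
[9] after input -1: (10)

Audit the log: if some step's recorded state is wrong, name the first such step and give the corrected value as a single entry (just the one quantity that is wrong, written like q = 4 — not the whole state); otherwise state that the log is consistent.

step 8, acc = 19

Step 1: acc = -6 + 8 = 2 — no discrepancy.
Step 2: acc = 2 + -3 = -1 — same as recorded.
Step 3: acc = -1 + 7 = 6 — agrees with the log.
Step 4: acc = 6 + 1 = 7 — verified.
Step 5: acc = 7 + 18 = 25 — checks out.
Step 6: acc = 25 + -7 = 18 — confirmed correct.
Step 7: acc = 18 + 8 = 26 — no discrepancy.
Step 8: acc = 26 + -7 = 19 — the entry is off here.
First deviation found at step 8; the corrected entry is acc = 19.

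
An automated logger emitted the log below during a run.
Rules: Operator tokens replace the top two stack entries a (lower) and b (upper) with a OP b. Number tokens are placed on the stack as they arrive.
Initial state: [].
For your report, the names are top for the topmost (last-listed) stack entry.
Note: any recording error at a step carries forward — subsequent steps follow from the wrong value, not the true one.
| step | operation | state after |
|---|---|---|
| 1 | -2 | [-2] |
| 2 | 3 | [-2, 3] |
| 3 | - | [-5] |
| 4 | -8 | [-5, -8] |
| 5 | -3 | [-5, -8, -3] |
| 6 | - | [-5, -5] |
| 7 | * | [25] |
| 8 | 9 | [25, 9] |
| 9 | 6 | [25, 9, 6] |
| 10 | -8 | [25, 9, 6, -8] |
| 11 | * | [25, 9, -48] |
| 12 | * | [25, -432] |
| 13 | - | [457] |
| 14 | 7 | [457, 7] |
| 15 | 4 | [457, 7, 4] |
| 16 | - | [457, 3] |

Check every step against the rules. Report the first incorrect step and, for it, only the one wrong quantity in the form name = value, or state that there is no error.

no error

1. push -2: top = -2 (verified)
2. push 3: top = 3 (checks out)
3. -2 - 3 = -5 (checks out)
4. push -8: top = -8 (matches)
5. push -3: top = -3 (verified)
6. -8 - -3 = -5 (no discrepancy)
7. -5 * -5 = 25 (confirmed correct)
8. push 9: top = 9 (agrees with the log)
9. push 6: top = 6 (matches)
10. push -8: top = -8 (confirmed correct)
11. 6 * -8 = -48 (exactly as logged)
12. 9 * -48 = -432 (confirmed correct)
13. 25 - -432 = 457 (same as recorded)
14. push 7: top = 7 (checks out)
15. push 4: top = 4 (verified)
16. 7 - 4 = 3 (no discrepancy)
Each recorded entry agrees with the recomputation.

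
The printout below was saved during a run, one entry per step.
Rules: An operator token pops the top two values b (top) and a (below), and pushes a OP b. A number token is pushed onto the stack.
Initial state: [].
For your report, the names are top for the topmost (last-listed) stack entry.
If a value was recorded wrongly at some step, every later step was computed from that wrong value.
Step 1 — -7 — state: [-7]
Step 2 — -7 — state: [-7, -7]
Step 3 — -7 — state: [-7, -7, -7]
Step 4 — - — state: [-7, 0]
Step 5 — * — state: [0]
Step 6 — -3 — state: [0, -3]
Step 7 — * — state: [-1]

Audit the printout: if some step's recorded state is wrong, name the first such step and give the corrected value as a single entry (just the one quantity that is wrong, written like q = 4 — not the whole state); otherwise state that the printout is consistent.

step 7, top = 0

1. push -7: top = -7 (verified)
2. push -7: top = -7 (agrees with the printout)
3. push -7: top = -7 (no discrepancy)
4. -7 - -7 = 0 (confirmed correct)
5. -7 * 0 = 0 (no discrepancy)
6. push -3: top = -3 (confirmed correct)
7. 0 * -3 = 0 (a discrepancy with the printout)
The audit stops at step 7: the recorded entry is wrong and should be top = 0.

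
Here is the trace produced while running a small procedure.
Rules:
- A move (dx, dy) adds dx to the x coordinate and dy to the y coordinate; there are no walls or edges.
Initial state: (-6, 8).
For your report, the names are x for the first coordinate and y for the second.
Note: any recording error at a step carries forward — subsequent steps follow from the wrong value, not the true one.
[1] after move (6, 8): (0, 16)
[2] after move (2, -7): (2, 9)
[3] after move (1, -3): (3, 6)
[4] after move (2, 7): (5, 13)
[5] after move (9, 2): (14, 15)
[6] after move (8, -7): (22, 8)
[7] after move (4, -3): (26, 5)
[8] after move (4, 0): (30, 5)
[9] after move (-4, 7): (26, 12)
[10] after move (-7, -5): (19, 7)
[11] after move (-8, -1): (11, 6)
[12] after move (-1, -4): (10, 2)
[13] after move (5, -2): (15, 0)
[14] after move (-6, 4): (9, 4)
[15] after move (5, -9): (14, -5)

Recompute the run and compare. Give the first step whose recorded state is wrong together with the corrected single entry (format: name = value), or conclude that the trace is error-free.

Recomputing the run from the initial state:
step 1: x = 0, y = 16
step 2: x = 2, y = 9
step 3: x = 3, y = 6
step 4: x = 5, y = 13
step 5: x = 14, y = 15
step 6: x = 22, y = 8
step 7: x = 26, y = 5
step 8: x = 30, y = 5
step 9: x = 26, y = 12
step 10: x = 19, y = 7
step 11: x = 11, y = 6
step 12: x = 10, y = 2
step 13: x = 15, y = 0
step 14: x = 9, y = 4
step 15: x = 14, y = -5
This matches the trace at every step.

no error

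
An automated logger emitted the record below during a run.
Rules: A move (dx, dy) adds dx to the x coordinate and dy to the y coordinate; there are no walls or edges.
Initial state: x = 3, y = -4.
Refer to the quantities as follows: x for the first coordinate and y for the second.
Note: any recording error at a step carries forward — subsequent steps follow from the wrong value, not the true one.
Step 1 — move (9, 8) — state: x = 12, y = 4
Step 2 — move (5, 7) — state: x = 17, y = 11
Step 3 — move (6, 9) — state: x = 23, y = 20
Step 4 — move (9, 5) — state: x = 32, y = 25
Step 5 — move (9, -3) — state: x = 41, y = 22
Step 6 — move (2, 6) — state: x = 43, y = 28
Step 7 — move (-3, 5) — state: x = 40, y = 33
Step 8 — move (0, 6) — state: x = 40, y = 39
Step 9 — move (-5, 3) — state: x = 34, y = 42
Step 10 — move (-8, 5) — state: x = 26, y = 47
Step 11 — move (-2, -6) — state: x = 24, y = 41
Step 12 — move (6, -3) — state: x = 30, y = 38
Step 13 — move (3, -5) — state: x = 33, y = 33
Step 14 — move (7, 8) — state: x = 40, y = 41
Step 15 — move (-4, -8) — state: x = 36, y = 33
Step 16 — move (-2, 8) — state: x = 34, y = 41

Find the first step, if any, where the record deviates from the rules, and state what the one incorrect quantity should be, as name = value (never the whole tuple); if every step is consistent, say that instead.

Recomputing the run from the initial state:
step 1: x = 12, y = 4
step 2: x = 17, y = 11
step 3: x = 23, y = 20
step 4: x = 32, y = 25
step 5: x = 41, y = 22
step 6: x = 43, y = 28
step 7: x = 40, y = 33
step 8: x = 40, y = 39
step 9: x = 35, y = 42
step 10: x = 27, y = 47
step 11: x = 25, y = 41
step 12: x = 31, y = 38
step 13: x = 34, y = 33
step 14: x = 41, y = 41
step 15: x = 37, y = 33
step 16: x = 35, y = 41
The first disagreement with the record is at step 9, where the value should be x = 35.

step 9, x = 35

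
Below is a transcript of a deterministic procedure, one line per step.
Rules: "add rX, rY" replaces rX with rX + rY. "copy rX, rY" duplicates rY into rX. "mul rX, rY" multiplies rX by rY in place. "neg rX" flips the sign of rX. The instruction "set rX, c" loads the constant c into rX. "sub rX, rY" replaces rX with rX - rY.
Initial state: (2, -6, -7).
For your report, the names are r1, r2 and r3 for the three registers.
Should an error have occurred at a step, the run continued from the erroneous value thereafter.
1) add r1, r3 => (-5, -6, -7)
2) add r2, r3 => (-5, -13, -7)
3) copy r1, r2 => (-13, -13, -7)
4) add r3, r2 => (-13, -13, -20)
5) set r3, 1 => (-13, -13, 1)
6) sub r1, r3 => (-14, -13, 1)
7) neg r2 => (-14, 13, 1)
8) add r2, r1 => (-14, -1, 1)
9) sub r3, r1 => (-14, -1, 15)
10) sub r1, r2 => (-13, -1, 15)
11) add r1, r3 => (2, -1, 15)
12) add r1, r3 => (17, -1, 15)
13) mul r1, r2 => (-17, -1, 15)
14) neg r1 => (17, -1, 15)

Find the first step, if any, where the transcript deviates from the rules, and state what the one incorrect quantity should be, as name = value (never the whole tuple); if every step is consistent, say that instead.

no error

Step 1: r1 = 2 + -7 = -5 — checks out.
Step 2: r2 = -6 + -7 = -13 — verified.
Step 3: r1 = -13 — verified.
Step 4: r3 = -7 + -13 = -20 — confirmed correct.
Step 5: r3 = 1 — same as recorded.
Step 6: r1 = -13 - 1 = -14 — same as recorded.
Step 7: r2 = -(-13) = 13 — checks out.
Step 8: r2 = 13 + -14 = -1 — matches.
Step 9: r3 = 1 - -14 = 15 — checks out.
Step 10: r1 = -14 - -1 = -13 — matches.
Step 11: r1 = -13 + 15 = 2 — no discrepancy.
Step 12: r1 = 2 + 15 = 17 — exactly as logged.
Step 13: r1 = 17 * -1 = -17 — checks out.
Step 14: r1 = -(-17) = 17 — checks out.
All steps check out; nothing to correct.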